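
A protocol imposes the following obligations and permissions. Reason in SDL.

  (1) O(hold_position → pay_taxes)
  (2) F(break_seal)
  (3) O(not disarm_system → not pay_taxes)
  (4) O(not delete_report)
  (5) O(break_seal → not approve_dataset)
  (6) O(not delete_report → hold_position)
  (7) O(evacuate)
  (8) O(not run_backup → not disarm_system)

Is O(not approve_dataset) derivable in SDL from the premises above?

No

Premise 5 is O(break_seal → not approve_dataset), but O(break_seal) is not derivable from the premises, so it does not yield O(not approve_dataset).
No other premise forces O(not approve_dataset). An ideal world satisfying every premise can still have not approve_dataset false, so O(not approve_dataset) is not derivable.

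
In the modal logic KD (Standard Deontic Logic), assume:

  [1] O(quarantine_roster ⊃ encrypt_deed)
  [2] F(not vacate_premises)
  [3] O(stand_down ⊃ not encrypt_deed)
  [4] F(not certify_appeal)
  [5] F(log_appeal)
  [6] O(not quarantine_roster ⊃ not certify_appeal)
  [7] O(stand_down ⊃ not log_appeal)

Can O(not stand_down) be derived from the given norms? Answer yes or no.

Premise 4 is F(not certify_appeal), i.e. O(certify_appeal).
Premise 6 is O(not quarantine_roster ⊃ not certify_appeal); contrapositively O(certify_appeal ⊃ quarantine_roster). Since O(certify_appeal) holds, K gives O(quarantine_roster).
With premise 1, O(quarantine_roster ⊃ encrypt_deed), the K-axiom yields O(encrypt_deed).
Premise 3, O(stand_down ⊃ not encrypt_deed), contraposes to O(encrypt_deed ⊃ not stand_down); with O(encrypt_deed) we get O(not stand_down).
Premises 2, 5, 7 do not contribute to this derivation.
So O(not stand_down) follows.

Yes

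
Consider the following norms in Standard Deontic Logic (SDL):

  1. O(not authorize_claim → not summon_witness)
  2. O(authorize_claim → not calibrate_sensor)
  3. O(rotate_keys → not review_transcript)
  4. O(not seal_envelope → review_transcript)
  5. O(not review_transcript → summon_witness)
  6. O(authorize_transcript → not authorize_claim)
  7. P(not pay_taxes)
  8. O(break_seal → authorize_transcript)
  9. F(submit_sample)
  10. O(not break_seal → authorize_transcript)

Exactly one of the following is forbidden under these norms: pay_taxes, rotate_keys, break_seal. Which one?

Premises 10 and 8 are O(not break_seal → authorize_transcript) and O(break_seal → authorize_transcript); every ideal world satisfies not break_seal or break_seal, so in either case authorize_transcript holds — hence O(authorize_transcript).
Premise 6 is O(authorize_transcript → not authorize_claim); since O(authorize_transcript), deontic closure gives O(not authorize_claim).
Premise 1 is O(not authorize_claim → not summon_witness); since O(not authorize_claim), deontic closure gives O(not summon_witness).
Premise 5, O(not review_transcript → summon_witness), contraposes to O(not summon_witness → review_transcript); with O(not summon_witness) we get O(review_transcript).
Premise 3 is O(rotate_keys → not review_transcript); contrapositively O(review_transcript → not rotate_keys). Since O(review_transcript) holds, K gives O(not rotate_keys).
So O(not rotate_keys) holds, i.e. rotate_keys is forbidden. None of the other listed options is forbidden under the premises.

rotate_keys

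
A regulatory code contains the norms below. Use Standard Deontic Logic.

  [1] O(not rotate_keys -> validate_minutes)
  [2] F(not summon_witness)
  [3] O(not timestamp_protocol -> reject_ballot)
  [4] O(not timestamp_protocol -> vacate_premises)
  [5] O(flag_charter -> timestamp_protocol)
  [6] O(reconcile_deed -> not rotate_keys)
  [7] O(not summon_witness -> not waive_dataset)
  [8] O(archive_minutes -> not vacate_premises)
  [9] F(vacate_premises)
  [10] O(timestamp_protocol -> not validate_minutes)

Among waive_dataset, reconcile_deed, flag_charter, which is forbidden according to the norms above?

F(vacate_premises) at premise 9 means O(not vacate_premises).
Premise 4, O(not timestamp_protocol -> vacate_premises), contraposes to O(not vacate_premises -> timestamp_protocol); with O(not vacate_premises) we get O(timestamp_protocol).
From O(timestamp_protocol) and premise 10, O(timestamp_protocol -> not validate_minutes), we obtain O(not validate_minutes).
Premise 1 is O(not rotate_keys -> validate_minutes); contrapositively O(not validate_minutes -> rotate_keys). Since O(not validate_minutes) holds, K gives O(rotate_keys).
Premise 6 is O(reconcile_deed -> not rotate_keys); contrapositively O(rotate_keys -> not reconcile_deed). Since O(rotate_keys) holds, K gives O(not reconcile_deed).
So O(not reconcile_deed) holds, i.e. reconcile_deed is forbidden. None of the other listed options is forbidden under the premises.

reconcile_deed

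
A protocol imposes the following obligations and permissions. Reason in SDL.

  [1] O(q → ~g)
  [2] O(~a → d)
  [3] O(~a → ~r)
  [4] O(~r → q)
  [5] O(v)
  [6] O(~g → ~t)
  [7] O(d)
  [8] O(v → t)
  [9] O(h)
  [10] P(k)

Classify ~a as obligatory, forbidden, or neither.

Forbidden

Premise 5 states O(v) outright.
From O(v) and premise 8, O(v → t), we obtain O(t).
The contrapositive of premise 6 (O(~g → ~t)) is O(t → g), and O(t) is already established, so O(g).
The contrapositive of premise 1 (O(q → ~g)) is O(g → ~q), and O(g) is already established, so O(~q).
Premise 4 is O(~r → q); contrapositively O(~q → r). Since O(~q) holds, K gives O(r).
The contrapositive of premise 3 (O(~a → ~r)) is O(r → a), and O(r) is already established, so O(a).
Premises 2, 7, 9, 10 do not contribute to this derivation.
Thus O(a), which is F(~a): ~a is forbidden.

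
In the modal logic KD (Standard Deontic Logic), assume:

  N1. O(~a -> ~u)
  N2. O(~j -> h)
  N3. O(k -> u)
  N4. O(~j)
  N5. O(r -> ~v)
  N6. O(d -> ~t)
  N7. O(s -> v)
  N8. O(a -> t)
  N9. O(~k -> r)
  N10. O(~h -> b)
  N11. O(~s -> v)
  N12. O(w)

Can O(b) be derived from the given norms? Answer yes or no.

Premise 10 is O(~h -> b), but O(~h) is not derivable from the premises, so it does not yield O(b).
No other premise forces O(b). An ideal world satisfying every premise can still have b false, so O(b) is not derivable.

No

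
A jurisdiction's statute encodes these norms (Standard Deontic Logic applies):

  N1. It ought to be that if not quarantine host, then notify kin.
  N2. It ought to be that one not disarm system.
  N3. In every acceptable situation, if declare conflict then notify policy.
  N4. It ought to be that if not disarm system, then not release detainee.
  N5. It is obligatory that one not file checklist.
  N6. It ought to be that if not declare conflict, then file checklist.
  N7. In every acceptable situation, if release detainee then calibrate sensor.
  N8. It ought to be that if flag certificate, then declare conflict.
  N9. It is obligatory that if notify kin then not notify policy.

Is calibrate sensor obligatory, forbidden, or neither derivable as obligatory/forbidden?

Premise 7 is O(release_detainee → calibrate_sensor), but O(release_detainee) is not derivable from the premises, so it does not yield O(calibrate_sensor).
No premise or chain of K-axiom applications forces O(calibrate_sensor), and none forces O(¬calibrate_sensor). So calibrate_sensor is neither obligatory nor forbidden under these norms.

Neither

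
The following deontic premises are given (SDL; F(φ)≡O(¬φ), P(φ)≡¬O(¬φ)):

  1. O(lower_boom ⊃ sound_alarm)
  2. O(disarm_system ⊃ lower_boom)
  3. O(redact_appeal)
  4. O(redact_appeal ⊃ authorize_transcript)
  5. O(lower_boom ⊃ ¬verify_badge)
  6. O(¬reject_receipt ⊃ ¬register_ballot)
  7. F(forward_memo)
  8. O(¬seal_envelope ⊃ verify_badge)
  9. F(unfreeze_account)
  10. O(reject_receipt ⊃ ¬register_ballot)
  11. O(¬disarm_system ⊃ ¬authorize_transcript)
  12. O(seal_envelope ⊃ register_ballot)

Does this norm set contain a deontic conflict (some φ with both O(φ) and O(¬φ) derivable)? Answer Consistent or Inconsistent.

Premises 6 and 10 are O(¬reject_receipt ⊃ ¬register_ballot) and O(reject_receipt ⊃ ¬register_ballot); every ideal world satisfies ¬reject_receipt or reject_receipt, so in either case ¬register_ballot holds — hence O(¬register_ballot).
Premise 12 is O(seal_envelope ⊃ register_ballot); contrapositively O(¬register_ballot ⊃ ¬seal_envelope). Since O(¬register_ballot) holds, K gives O(¬seal_envelope).
Applying K to premise 8 (O(¬seal_envelope ⊃ verify_badge)) and O(¬seal_envelope) yields O(verify_badge).
Premise 5 is O(lower_boom ⊃ ¬verify_badge); contrapositively O(verify_badge ⊃ ¬lower_boom). Since O(verify_badge) holds, K gives O(¬lower_boom).
Premise 2, O(disarm_system ⊃ lower_boom), contraposes to O(¬lower_boom ⊃ ¬disarm_system); with O(¬lower_boom) we get O(¬disarm_system).
From O(¬disarm_system) and premise 11, O(¬disarm_system ⊃ ¬authorize_transcript), we obtain O(¬authorize_transcript).
The contrapositive of premise 4 (O(redact_appeal ⊃ authorize_transcript)) is O(¬authorize_transcript ⊃ ¬redact_appeal), and O(¬authorize_transcript) is already established, so O(¬redact_appeal).
However, premise 3 gives O(redact_appeal).
We now have both O(¬redact_appeal) and O(redact_appeal) — redact_appeal is simultaneously obligatory and forbidden, violating the D-axiom.

Inconsistent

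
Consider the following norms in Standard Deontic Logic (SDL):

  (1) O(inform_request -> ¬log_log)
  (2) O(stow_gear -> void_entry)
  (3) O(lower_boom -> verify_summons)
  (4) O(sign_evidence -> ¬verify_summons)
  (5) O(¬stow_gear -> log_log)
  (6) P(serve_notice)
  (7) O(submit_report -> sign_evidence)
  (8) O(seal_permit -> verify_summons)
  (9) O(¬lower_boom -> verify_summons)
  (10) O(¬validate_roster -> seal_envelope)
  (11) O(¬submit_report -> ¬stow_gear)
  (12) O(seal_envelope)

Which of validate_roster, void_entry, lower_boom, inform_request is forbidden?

inform_request

By case analysis on lower_boom: premise 3 gives O(lower_boom -> verify_summons) and premise 9 gives O(¬lower_boom -> verify_summons), so O(verify_summons) either way.
Premise 4 is O(sign_evidence -> ¬verify_summons); contrapositively O(verify_summons -> ¬sign_evidence). Since O(verify_summons) holds, K gives O(¬sign_evidence).
Premise 7 is O(submit_report -> sign_evidence); contrapositively O(¬sign_evidence -> ¬submit_report). Since O(¬sign_evidence) holds, K gives O(¬submit_report).
With premise 11, O(¬submit_report -> ¬stow_gear), the K-axiom yields O(¬stow_gear).
With premise 5, O(¬stow_gear -> log_log), the K-axiom yields O(log_log).
Premise 1, O(inform_request -> ¬log_log), contraposes to O(log_log -> ¬inform_request); with O(log_log) we get O(¬inform_request).
So O(¬inform_request) holds, i.e. inform_request is forbidden. None of the other listed options is forbidden under the premises.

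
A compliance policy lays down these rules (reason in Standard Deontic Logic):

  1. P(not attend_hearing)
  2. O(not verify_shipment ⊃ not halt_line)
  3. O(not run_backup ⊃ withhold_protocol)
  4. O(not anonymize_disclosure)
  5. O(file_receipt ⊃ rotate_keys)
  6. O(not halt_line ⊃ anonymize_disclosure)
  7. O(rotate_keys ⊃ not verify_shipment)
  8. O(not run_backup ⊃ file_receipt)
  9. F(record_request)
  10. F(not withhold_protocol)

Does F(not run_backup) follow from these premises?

Yes

From premise 4 we have O(not anonymize_disclosure).
Premise 6 is O(not halt_line ⊃ anonymize_disclosure); contrapositively O(not anonymize_disclosure ⊃ halt_line). Since O(not anonymize_disclosure) holds, K gives O(halt_line).
Premise 2 is O(not verify_shipment ⊃ not halt_line); contrapositively O(halt_line ⊃ verify_shipment). Since O(halt_line) holds, K gives O(verify_shipment).
The contrapositive of premise 7 (O(rotate_keys ⊃ not verify_shipment)) is O(verify_shipment ⊃ not rotate_keys), and O(verify_shipment) is already established, so O(not rotate_keys).
Premise 5, O(file_receipt ⊃ rotate_keys), contraposes to O(not rotate_keys ⊃ not file_receipt); with O(not rotate_keys) we get O(not file_receipt).
Premise 8, O(not run_backup ⊃ file_receipt), contraposes to O(not file_receipt ⊃ run_backup); with O(not file_receipt) we get O(run_backup).
Premises 1, 3, 9, 10 do not contribute to this derivation.
So O(run_backup) holds, i.e. F(not run_backup). The claim follows.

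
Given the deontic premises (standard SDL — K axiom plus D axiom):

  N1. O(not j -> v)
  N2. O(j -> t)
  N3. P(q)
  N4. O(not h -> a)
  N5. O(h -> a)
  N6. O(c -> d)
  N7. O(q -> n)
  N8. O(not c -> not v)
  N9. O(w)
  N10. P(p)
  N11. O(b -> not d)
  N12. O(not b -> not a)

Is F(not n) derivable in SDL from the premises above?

Premise 7 is O(q -> n), but O(q) is not derivable from the premises (the permission P(q) asserts only not O(not q), not O(q)), so it does not yield O(n).
No other premise forces O(n). An ideal world satisfying every premise can still have not n true, so F(not n) is not derivable.

No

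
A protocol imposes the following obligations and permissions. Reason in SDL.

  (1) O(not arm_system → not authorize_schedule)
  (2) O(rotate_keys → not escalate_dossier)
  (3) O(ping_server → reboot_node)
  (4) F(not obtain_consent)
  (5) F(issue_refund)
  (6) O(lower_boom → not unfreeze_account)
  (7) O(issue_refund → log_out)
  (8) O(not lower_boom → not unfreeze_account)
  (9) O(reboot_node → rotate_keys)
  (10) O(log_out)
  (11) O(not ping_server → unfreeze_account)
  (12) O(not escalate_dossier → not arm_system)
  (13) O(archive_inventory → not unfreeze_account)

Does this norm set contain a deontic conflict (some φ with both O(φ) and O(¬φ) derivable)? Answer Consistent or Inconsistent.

Premise 7 is O(issue_refund → log_out); even if O(log_out) held, inferring O(issue_refund) would be affirming the consequent — invalid.
So O(issue_refund) is not derivable, and the apparent clash with O(not issue_refund) does not arise.
A world satisfying every obligation exists (e.g. archive_inventory=false, arm_system=false, authorize_schedule=false, escalate_dossier=false, issue_refund=false, log_out=true, lower_boom=false, obtain_consent=true, ping_server=true, reboot_node=true, rotate_keys=true, unfreeze_account=false); no atom is both obligatory and forbidden, so the set is consistent.

Consistent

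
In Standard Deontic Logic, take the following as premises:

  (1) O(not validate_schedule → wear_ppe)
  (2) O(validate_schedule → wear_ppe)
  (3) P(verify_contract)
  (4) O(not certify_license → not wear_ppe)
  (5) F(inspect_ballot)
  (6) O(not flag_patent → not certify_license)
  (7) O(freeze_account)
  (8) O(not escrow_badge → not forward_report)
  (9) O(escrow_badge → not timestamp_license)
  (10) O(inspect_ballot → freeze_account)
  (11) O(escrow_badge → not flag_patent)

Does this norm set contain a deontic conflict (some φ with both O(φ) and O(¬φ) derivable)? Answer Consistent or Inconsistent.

Consistent

Premise 10 is O(inspect_ballot → freeze_account); even if O(freeze_account) held, inferring O(inspect_ballot) would be affirming the consequent — invalid.
So O(inspect_ballot) is not derivable, and the apparent clash with O(not inspect_ballot) does not arise.
A world satisfying every obligation exists (e.g. certify_license=true, escrow_badge=false, flag_patent=true, forward_report=false, freeze_account=true, inspect_ballot=false, timestamp_license=false, validate_schedule=false, verify_contract=false, wear_ppe=true); no atom is both obligatory and forbidden, so the set is consistent.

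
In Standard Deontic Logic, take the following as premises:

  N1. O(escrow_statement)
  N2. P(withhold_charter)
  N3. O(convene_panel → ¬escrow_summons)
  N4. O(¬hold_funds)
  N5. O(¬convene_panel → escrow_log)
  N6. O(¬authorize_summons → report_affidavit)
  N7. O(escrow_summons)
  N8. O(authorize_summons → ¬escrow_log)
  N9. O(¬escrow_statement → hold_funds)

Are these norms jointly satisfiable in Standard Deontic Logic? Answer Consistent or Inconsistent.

Premise 9 is O(¬escrow_statement → hold_funds), but O(¬escrow_statement) is not derivable from the premises, so it does not yield O(hold_funds).
So O(hold_funds) is not derivable, and the apparent clash with O(¬hold_funds) does not arise.
A world satisfying every obligation exists (e.g. authorize_summons=false, convene_panel=false, escrow_log=true, escrow_statement=true, escrow_summons=true, hold_funds=false, report_affidavit=true, withhold_charter=false); no atom is both obligatory and forbidden, so the set is consistent.

Consistent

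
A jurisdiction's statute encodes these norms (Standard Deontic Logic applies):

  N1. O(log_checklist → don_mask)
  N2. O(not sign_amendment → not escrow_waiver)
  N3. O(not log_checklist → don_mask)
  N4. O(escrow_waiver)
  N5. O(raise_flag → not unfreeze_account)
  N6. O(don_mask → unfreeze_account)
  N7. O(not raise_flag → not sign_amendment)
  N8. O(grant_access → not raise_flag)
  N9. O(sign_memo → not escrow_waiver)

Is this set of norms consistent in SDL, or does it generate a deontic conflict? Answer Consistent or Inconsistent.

Inconsistent

By case analysis on not log_checklist: premise 3 gives O(not log_checklist → don_mask) and premise 1 gives O(log_checklist → don_mask), so O(don_mask) either way.
From O(don_mask) and premise 6, O(don_mask → unfreeze_account), we obtain O(unfreeze_account).
Premise 5, O(raise_flag → not unfreeze_account), contraposes to O(unfreeze_account → not raise_flag); with O(unfreeze_account) we get O(not raise_flag).
Premise 7 is O(not raise_flag → not sign_amendment); since O(not raise_flag), deontic closure gives O(not sign_amendment).
Premise 2 is O(not sign_amendment → not escrow_waiver); since O(not sign_amendment), deontic closure gives O(not escrow_waiver).
However, premise 4 gives O(escrow_waiver).
We now have both O(not escrow_waiver) and O(escrow_waiver) — escrow_waiver is simultaneously obligatory and forbidden, violating the D-axiom.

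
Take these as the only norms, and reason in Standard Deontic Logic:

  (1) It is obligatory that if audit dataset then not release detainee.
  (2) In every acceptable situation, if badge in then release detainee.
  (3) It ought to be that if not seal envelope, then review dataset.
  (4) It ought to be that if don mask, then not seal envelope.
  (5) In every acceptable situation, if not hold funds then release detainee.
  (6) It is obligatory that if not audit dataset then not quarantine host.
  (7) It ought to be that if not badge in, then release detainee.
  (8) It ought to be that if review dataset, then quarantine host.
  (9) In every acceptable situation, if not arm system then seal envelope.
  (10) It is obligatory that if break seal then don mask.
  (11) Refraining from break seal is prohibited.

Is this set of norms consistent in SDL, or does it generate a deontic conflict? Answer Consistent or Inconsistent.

Inconsistent

Premises 7 and 2 cover both cases: O(¬badge_in → release_detainee) and O(badge_in → release_detainee). Since ¬badge_in ∨ badge_in is a tautology, O(release_detainee) follows.
Premise 1, O(audit_dataset → ¬release_detainee), contraposes to O(release_detainee → ¬audit_dataset); with O(release_detainee) we get O(¬audit_dataset).
With premise 6, O(¬audit_dataset → ¬quarantine_host), the K-axiom yields O(¬quarantine_host).
The contrapositive of premise 8 (O(review_dataset → quarantine_host)) is O(¬quarantine_host → ¬review_dataset), and O(¬quarantine_host) is already established, so O(¬review_dataset).
The contrapositive of premise 3 (O(¬seal_envelope → review_dataset)) is O(¬review_dataset → seal_envelope), and O(¬review_dataset) is already established, so O(seal_envelope).
Premise 4 is O(don_mask → ¬seal_envelope); contrapositively O(seal_envelope → ¬don_mask). Since O(seal_envelope) holds, K gives O(¬don_mask).
Premise 10, O(break_seal → don_mask), contraposes to O(¬don_mask → ¬break_seal); with O(¬don_mask) we get O(¬break_seal).
Yet premise 11 is F(¬break_seal), i.e. O(break_seal).
We now have both O(¬break_seal) and O(break_seal) — break_seal is simultaneously obligatory and forbidden, violating the D-axiom.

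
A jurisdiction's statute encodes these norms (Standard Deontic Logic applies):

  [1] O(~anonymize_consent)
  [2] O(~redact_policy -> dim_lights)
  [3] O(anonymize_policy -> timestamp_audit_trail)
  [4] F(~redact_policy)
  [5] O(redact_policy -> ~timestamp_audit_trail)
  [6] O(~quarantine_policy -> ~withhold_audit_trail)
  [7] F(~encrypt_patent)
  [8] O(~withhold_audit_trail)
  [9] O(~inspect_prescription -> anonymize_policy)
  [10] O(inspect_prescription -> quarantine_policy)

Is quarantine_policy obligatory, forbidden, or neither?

F(~redact_policy) at premise 4 means O(redact_policy).
From O(redact_policy) and premise 5, O(redact_policy -> ~timestamp_audit_trail), we obtain O(~timestamp_audit_trail).
Premise 3, O(anonymize_policy -> timestamp_audit_trail), contraposes to O(~timestamp_audit_trail -> ~anonymize_policy); with O(~timestamp_audit_trail) we get O(~anonymize_policy).
The contrapositive of premise 9 (O(~inspect_prescription -> anonymize_policy)) is O(~anonymize_policy -> inspect_prescription), and O(~anonymize_policy) is already established, so O(inspect_prescription).
Premise 10 is O(inspect_prescription -> quarantine_policy); since O(inspect_prescription), deontic closure gives O(quarantine_policy).
Premises 1, 2, 6, 7, 8 do not contribute to this derivation.
Hence quarantine_policy is obligatory.

Obligatory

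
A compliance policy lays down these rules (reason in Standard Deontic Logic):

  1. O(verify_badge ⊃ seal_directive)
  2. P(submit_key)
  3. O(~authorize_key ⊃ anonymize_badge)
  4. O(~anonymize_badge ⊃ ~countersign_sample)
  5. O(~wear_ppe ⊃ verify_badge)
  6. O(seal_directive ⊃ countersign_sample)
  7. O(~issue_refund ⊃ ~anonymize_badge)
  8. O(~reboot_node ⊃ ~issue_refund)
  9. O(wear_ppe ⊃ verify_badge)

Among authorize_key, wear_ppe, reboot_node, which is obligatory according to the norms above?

Premises 5 and 9 are O(~wear_ppe ⊃ verify_badge) and O(wear_ppe ⊃ verify_badge); every ideal world satisfies ~wear_ppe or wear_ppe, so in either case verify_badge holds — hence O(verify_badge).
From O(verify_badge) and premise 1, O(verify_badge ⊃ seal_directive), we obtain O(seal_directive).
Applying K to premise 6 (O(seal_directive ⊃ countersign_sample)) and O(seal_directive) yields O(countersign_sample).
Premise 4, O(~anonymize_badge ⊃ ~countersign_sample), contraposes to O(countersign_sample ⊃ anonymize_badge); with O(countersign_sample) we get O(anonymize_badge).
Premise 7 is O(~issue_refund ⊃ ~anonymize_badge); contrapositively O(anonymize_badge ⊃ issue_refund). Since O(anonymize_badge) holds, K gives O(issue_refund).
Premise 8, O(~reboot_node ⊃ ~issue_refund), contraposes to O(issue_refund ⊃ reboot_node); with O(issue_refund) we get O(reboot_node).
So O(reboot_node) holds — reboot_node is obligatory. None of the other listed options is made obligatory by any chain of premises.

reboot_node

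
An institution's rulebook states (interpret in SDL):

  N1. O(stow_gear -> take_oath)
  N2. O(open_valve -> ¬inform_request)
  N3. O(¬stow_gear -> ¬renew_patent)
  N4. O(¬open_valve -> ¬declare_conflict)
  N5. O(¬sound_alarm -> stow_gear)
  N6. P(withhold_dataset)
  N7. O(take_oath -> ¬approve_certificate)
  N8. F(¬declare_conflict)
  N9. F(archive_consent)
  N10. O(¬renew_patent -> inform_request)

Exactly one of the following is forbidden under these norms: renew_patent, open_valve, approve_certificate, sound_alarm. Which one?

approve_certificate

Premise 8, F(¬declare_conflict), is equivalent to O(declare_conflict).
Premise 4, O(¬open_valve -> ¬declare_conflict), contraposes to O(declare_conflict -> open_valve); with O(declare_conflict) we get O(open_valve).
From O(open_valve) and premise 2, O(open_valve -> ¬inform_request), we obtain O(¬inform_request).
Premise 10 is O(¬renew_patent -> inform_request); contrapositively O(¬inform_request -> renew_patent). Since O(¬inform_request) holds, K gives O(renew_patent).
Premise 3 is O(¬stow_gear -> ¬renew_patent); contrapositively O(renew_patent -> stow_gear). Since O(renew_patent) holds, K gives O(stow_gear).
From O(stow_gear) and premise 1, O(stow_gear -> take_oath), we obtain O(take_oath).
From O(take_oath) and premise 7, O(take_oath -> ¬approve_certificate), we obtain O(¬approve_certificate).
So O(¬approve_certificate) holds, i.e. approve_certificate is forbidden. None of the other listed options is forbidden under the premises.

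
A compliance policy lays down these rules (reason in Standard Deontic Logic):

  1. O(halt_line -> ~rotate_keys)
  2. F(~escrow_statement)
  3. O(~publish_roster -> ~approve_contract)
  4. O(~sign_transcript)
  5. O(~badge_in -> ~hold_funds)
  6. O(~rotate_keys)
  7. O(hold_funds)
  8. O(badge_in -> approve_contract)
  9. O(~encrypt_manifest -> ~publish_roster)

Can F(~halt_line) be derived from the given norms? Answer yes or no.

Premise 1 is O(halt_line -> ~rotate_keys); even if O(~rotate_keys) held, inferring O(halt_line) would be affirming the consequent — invalid.
No other premise forces O(halt_line). An ideal world satisfying every premise can still have ~halt_line true, so F(~halt_line) is not derivable.

No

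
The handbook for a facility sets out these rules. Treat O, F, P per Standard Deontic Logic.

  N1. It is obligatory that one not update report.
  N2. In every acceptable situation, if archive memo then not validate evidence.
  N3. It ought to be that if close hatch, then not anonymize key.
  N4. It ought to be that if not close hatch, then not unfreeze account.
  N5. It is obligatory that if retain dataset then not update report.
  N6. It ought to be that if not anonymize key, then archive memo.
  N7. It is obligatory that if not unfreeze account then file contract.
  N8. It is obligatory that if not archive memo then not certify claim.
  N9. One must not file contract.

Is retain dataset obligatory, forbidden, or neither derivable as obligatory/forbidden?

Premise 5 is O(retain_dataset → ¬update_report); even if O(¬update_report) held, inferring O(retain_dataset) would be affirming the consequent — invalid.
No premise or chain of K-axiom applications forces O(retain_dataset), and none forces O(¬retain_dataset). So retain_dataset is neither obligatory nor forbidden under these norms.

Neither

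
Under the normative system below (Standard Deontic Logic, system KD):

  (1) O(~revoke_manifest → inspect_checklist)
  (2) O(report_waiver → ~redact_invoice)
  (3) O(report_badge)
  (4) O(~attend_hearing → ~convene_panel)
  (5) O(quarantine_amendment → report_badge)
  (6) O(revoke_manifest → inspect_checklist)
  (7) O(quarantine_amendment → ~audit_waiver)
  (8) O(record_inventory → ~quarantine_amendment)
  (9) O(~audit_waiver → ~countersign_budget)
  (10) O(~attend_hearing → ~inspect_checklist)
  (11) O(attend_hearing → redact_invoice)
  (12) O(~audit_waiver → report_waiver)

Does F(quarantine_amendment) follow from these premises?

Premises 1 and 6 cover both cases: O(~revoke_manifest → inspect_checklist) and O(revoke_manifest → inspect_checklist). Since ~revoke_manifest ∨ revoke_manifest is a tautology, O(inspect_checklist) follows.
Premise 10 is O(~attend_hearing → ~inspect_checklist); contrapositively O(inspect_checklist → attend_hearing). Since O(inspect_checklist) holds, K gives O(attend_hearing).
Premise 11 is O(attend_hearing → redact_invoice); since O(attend_hearing), deontic closure gives O(redact_invoice).
Premise 2, O(report_waiver → ~redact_invoice), contraposes to O(redact_invoice → ~report_waiver); with O(redact_invoice) we get O(~report_waiver).
The contrapositive of premise 12 (O(~audit_waiver → report_waiver)) is O(~report_waiver → audit_waiver), and O(~report_waiver) is already established, so O(audit_waiver).
Premise 7, O(quarantine_amendment → ~audit_waiver), contraposes to O(audit_waiver → ~quarantine_amendment); with O(audit_waiver) we get O(~quarantine_amendment).
Premises 3, 4, 5, 8, 9 do not contribute to this derivation.
So O(~quarantine_amendment) holds, i.e. F(quarantine_amendment). The claim follows.

Yes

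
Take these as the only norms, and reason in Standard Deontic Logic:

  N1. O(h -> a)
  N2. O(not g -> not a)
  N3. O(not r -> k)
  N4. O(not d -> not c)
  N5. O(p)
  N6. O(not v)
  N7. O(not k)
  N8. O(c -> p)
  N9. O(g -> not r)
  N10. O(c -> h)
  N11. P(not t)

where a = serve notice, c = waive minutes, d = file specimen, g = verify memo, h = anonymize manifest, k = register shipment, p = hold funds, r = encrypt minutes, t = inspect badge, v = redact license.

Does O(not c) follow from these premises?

Yes

Premise 7 gives O(not k).
Premise 3 is O(not r -> k); contrapositively O(not k -> r). Since O(not k) holds, K gives O(r).
Premise 9, O(g -> not r), contraposes to O(r -> not g); with O(r) we get O(not g).
With premise 2, O(not g -> not a), the K-axiom yields O(not a).
Premise 1 is O(h -> a); contrapositively O(not a -> not h). Since O(not a) holds, K gives O(not h).
The contrapositive of premise 10 (O(c -> h)) is O(not h -> not c), and O(not h) is already established, so O(not c).
Premises 4, 5, 6, 8, 11 do not contribute to this derivation.
So O(not c) follows.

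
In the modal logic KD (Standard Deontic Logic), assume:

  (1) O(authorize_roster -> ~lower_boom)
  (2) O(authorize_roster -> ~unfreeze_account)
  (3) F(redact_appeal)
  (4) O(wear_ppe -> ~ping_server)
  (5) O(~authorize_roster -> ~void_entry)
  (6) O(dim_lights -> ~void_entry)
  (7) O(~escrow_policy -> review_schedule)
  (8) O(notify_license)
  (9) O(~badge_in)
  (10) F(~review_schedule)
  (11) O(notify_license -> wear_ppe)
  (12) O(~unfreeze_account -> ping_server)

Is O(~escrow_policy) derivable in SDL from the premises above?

Premise 7 is O(~escrow_policy -> review_schedule); even if O(review_schedule) held, inferring O(~escrow_policy) would be affirming the consequent — invalid.
No other premise forces O(~escrow_policy). An ideal world satisfying every premise can still have ~escrow_policy false, so O(~escrow_policy) is not derivable.

No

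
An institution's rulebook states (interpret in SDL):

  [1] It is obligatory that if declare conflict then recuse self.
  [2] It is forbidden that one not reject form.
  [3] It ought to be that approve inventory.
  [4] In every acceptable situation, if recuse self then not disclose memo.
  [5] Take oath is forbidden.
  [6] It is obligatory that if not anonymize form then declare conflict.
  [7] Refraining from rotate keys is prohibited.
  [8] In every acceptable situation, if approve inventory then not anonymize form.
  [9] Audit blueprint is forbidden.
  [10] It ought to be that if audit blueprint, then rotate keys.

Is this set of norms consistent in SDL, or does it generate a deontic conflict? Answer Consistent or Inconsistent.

Premise 10 is O(audit_blueprint → rotate_keys); even if O(rotate_keys) held, inferring O(audit_blueprint) would be affirming the consequent — invalid.
So O(audit_blueprint) is not derivable, and the apparent clash with O(¬audit_blueprint) does not arise.
A world satisfying every obligation exists (e.g. anonymize_form=false, approve_inventory=true, audit_blueprint=false, declare_conflict=true, disclose_memo=false, recuse_self=true, reject_form=true, rotate_keys=true, take_oath=false); no atom is both obligatory and forbidden, so the set is consistent.

Consistent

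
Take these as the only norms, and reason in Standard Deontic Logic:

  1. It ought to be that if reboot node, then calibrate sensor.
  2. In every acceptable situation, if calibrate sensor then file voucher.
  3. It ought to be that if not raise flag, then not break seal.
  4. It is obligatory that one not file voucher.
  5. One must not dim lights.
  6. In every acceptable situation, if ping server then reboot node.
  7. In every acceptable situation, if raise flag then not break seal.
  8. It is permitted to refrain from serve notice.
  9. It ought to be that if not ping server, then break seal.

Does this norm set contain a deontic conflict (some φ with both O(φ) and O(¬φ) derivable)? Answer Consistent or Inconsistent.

Inconsistent

Premises 3 and 7 cover both cases: O(¬raise_flag → ¬break_seal) and O(raise_flag → ¬break_seal). Since ¬raise_flag ∨ raise_flag is a tautology, O(¬break_seal) follows.
The contrapositive of premise 9 (O(¬ping_server → break_seal)) is O(¬break_seal → ping_server), and O(¬break_seal) is already established, so O(ping_server).
From O(ping_server) and premise 6, O(ping_server → reboot_node), we obtain O(reboot_node).
Premise 1 is O(reboot_node → calibrate_sensor); since O(reboot_node), deontic closure gives O(calibrate_sensor).
With premise 2, O(calibrate_sensor → file_voucher), the K-axiom yields O(file_voucher).
However, premise 4 gives O(¬file_voucher).
We now have both O(file_voucher) and O(¬file_voucher) — file_voucher is simultaneously obligatory and forbidden, violating the D-axiom.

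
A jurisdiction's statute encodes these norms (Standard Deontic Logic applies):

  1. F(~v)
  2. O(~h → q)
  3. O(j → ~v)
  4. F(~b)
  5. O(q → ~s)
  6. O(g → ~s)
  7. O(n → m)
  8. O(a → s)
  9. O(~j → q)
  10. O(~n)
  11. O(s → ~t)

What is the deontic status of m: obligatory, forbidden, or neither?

Neither

Premise 7 is O(n → m), but O(n) is not derivable from the premises, so it does not yield O(m).
No premise or chain of K-axiom applications forces O(m), and none forces O(~m). So m is neither obligatory nor forbidden under these norms.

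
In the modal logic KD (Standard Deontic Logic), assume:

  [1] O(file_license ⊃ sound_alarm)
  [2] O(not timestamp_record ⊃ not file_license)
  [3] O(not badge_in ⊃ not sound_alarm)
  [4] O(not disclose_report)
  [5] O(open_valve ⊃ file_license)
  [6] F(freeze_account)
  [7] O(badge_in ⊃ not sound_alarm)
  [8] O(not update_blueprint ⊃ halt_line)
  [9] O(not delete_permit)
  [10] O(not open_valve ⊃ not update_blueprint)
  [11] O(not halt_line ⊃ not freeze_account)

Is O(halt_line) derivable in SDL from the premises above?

Yes

By case analysis on badge_in: premise 7 gives O(badge_in ⊃ not sound_alarm) and premise 3 gives O(not badge_in ⊃ not sound_alarm), so O(not sound_alarm) either way.
The contrapositive of premise 1 (O(file_license ⊃ sound_alarm)) is O(not sound_alarm ⊃ not file_license), and O(not sound_alarm) is already established, so O(not file_license).
The contrapositive of premise 5 (O(open_valve ⊃ file_license)) is O(not file_license ⊃ not open_valve), and O(not file_license) is already established, so O(not open_valve).
With premise 10, O(not open_valve ⊃ not update_blueprint), the K-axiom yields O(not update_blueprint).
With premise 8, O(not update_blueprint ⊃ halt_line), the K-axiom yields O(halt_line).
Premises 2, 4, 6, 9, 11 do not contribute to this derivation.
So O(halt_line) follows.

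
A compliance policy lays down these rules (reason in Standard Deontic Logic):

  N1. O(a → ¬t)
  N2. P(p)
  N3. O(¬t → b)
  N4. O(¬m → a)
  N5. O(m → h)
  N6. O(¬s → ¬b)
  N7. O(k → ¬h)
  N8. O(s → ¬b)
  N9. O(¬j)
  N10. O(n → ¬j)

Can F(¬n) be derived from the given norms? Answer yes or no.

Premise 10 is O(n → ¬j); even if O(¬j) held, inferring O(n) would be affirming the consequent — invalid.
No other premise forces O(n). An ideal world satisfying every premise can still have ¬n true, so F(¬n) is not derivable.

No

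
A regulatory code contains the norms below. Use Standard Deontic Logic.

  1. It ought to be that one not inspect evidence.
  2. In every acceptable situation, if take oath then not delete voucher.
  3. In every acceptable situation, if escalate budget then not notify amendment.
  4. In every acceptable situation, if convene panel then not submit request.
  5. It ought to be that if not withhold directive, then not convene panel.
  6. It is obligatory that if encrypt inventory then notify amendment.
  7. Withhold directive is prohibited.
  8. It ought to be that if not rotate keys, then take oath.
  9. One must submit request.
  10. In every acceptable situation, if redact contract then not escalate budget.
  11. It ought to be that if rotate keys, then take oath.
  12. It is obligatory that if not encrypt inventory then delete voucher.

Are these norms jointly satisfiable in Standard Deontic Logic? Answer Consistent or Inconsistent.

Consistent

Premise 4 is O(convene_panel → ¬submit_request), but O(convene_panel) is not derivable from the premises, so it does not yield O(¬submit_request).
So O(¬submit_request) is not derivable, and the apparent clash with O(submit_request) does not arise.
A world satisfying every obligation exists (e.g. convene_panel=false, delete_voucher=false, encrypt_inventory=true, escalate_budget=false, inspect_evidence=false, notify_amendment=true, redact_contract=false, rotate_keys=false, submit_request=true, take_oath=true, withhold_directive=false); no atom is both obligatory and forbidden, so the set is consistent.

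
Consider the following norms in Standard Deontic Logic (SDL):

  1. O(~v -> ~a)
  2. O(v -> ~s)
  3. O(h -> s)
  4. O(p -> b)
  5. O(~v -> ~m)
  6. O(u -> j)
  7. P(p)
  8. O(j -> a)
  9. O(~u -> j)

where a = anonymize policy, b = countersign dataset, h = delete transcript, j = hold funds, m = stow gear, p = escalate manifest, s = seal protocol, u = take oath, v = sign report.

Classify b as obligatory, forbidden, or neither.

Premise 4 is O(p -> b), but O(p) is not derivable from the premises (the permission P(p) asserts only ~O(~p), not O(p)), so it does not yield O(b).
No premise or chain of K-axiom applications forces O(b), and none forces O(~b). So b is neither obligatory nor forbidden under these norms.

Neither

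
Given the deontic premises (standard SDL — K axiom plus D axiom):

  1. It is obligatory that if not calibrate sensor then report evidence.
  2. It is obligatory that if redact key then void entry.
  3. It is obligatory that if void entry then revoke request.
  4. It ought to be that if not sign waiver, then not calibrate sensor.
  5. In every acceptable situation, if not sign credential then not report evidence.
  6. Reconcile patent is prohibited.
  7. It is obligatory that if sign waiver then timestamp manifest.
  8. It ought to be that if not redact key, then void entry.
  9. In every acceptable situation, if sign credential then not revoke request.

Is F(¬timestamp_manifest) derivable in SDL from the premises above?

Yes

Premises 8 and 2 cover both cases: O(¬redact_key → void_entry) and O(redact_key → void_entry). Since ¬redact_key ∨ redact_key is a tautology, O(void_entry) follows.
Premise 3 is O(void_entry → revoke_request); since O(void_entry), deontic closure gives O(revoke_request).
Premise 9, O(sign_credential → ¬revoke_request), contraposes to O(revoke_request → ¬sign_credential); with O(revoke_request) we get O(¬sign_credential).
With premise 5, O(¬sign_credential → ¬report_evidence), the K-axiom yields O(¬report_evidence).
Premise 1 is O(¬calibrate_sensor → report_evidence); contrapositively O(¬report_evidence → calibrate_sensor). Since O(¬report_evidence) holds, K gives O(calibrate_sensor).
Premise 4 is O(¬sign_waiver → ¬calibrate_sensor); contrapositively O(calibrate_sensor → sign_waiver). Since O(calibrate_sensor) holds, K gives O(sign_waiver).
With premise 7, O(sign_waiver → timestamp_manifest), the K-axiom yields O(timestamp_manifest).
Premise 6 does not contribute to this derivation.
So O(timestamp_manifest) holds, i.e. F(¬timestamp_manifest). The claim follows.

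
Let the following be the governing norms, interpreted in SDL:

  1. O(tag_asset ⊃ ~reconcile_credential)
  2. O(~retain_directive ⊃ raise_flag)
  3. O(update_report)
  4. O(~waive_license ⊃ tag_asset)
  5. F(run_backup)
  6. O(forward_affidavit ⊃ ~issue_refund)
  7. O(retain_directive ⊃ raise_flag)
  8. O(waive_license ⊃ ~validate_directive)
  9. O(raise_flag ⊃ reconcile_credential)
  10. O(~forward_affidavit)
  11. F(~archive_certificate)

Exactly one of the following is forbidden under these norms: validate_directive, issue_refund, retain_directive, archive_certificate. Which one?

validate_directive

By case analysis on retain_directive: premise 7 gives O(retain_directive ⊃ raise_flag) and premise 2 gives O(~retain_directive ⊃ raise_flag), so O(raise_flag) either way.
With premise 9, O(raise_flag ⊃ reconcile_credential), the K-axiom yields O(reconcile_credential).
Premise 1, O(tag_asset ⊃ ~reconcile_credential), contraposes to O(reconcile_credential ⊃ ~tag_asset); with O(reconcile_credential) we get O(~tag_asset).
Premise 4, O(~waive_license ⊃ tag_asset), contraposes to O(~tag_asset ⊃ waive_license); with O(~tag_asset) we get O(waive_license).
Applying K to premise 8 (O(waive_license ⊃ ~validate_directive)) and O(waive_license) yields O(~validate_directive).
So O(~validate_directive) holds, i.e. validate_directive is forbidden. None of the other listed options is forbidden under the premises.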